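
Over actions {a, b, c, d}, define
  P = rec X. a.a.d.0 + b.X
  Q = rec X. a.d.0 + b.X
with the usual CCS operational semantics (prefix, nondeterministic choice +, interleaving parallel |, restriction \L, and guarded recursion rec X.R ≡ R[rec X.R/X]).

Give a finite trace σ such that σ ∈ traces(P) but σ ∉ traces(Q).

LTS(P): 4 reachable states
  m0 = rec X. a.a.d.0 + b.X → —a→ m1, —b→ m0
  m1 = a.d.0 → —a→ m2
  m2 = d.0 → —d→ m3
  m3 = 0 → deadlocked
LTS(Q): 3 reachable states
  n0 = rec X. a.d.0 + b.X → —a→ n1, —b→ n0
  n1 = d.0 → —d→ n2
  n2 = 0 → deadlocked
Run σ = ⟨aa⟩ on P: start {m0}
  after a @ step 1: {m1}
  after a @ step 2: {m2}
  ✓ P
Run σ = ⟨aa⟩ on Q: start {n0}
  after a @ step 1: {n1}
  after a @ step 2: no successor for Q

aa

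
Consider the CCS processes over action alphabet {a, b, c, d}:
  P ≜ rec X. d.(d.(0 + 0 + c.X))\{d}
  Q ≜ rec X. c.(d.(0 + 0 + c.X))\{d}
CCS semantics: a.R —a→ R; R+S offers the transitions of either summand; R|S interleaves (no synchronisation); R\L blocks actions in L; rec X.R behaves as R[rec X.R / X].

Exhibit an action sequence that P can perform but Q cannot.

d

LTS(P): 2 reachable states
  m0 = rec X. d.(d.(0 + 0 + c.X))\{d} ⊢ -d-> m1
  m1 = (d.(0 + 0 + c.(rec X. d.(d.(0 + 0 + c.X))\{d})))\{d} ⊢ deadlocked
LTS(Q): 2 reachable states
  n0 = rec X. c.(d.(0 + 0 + c.X))\{d} ⊢ -c-> n1
  n1 = (d.(0 + 0 + c.(rec X. c.(d.(0 + 0 + c.X))\{d})))\{d} ⊢ deadlocked
Trace ⟨d⟩ through P, begin at {m0}:
  step 1 (d): {m1}
  — P admits the full trace.
Trace ⟨d⟩ through Q, begin at {n0}:
  step 1 (d): ∅ (Q stuck)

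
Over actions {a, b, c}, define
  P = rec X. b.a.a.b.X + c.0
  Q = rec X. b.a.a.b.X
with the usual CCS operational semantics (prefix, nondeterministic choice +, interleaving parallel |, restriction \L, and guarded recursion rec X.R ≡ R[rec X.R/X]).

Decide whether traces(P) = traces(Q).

P's transition system — 5 states:
  p0 = rec X. b.a.a.b.X + c.0 → -b-> p1, -c-> p2
  p1 = a.a.b.(rec X. b.a.a.b.X + c.0) → -a-> p3
  p2 = 0 → ∅
  p3 = a.b.(rec X. b.a.a.b.X + c.0) → -a-> p4
  p4 = b.(rec X. b.a.a.b.X + c.0) → -b-> p0
Q's transition system — 4 states:
  q0 = rec X. b.a.a.b.X → -b-> q1
  q1 = a.a.b.(rec X. b.a.a.b.X) → -a-> q2
  q2 = a.b.(rec X. b.a.a.b.X) → -a-> q3
  q3 = b.(rec X. b.a.a.b.X) → -b-> q0
Trace ⟨c⟩ through P, begin at {p0}:
  step 1 (c): {p2}
  ✓ P
Trace ⟨c⟩ through Q, begin at {q0}:
  step 1 (c): no successor for Q

traces(P) ≠ traces(Q) — witness ⟨c⟩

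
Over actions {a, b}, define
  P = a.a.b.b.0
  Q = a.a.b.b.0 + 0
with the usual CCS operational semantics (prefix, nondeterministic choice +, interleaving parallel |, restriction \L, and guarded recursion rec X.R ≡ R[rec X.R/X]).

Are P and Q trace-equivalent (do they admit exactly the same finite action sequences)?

Reachable graph of P (5 states):
  m0 = a.a.b.b.0 | --a--▸ m1
  m1 = a.b.b.0 | --a--▸ m2
  m2 = b.b.0 | --b--▸ m3
  m3 = b.0 | --b--▸ m4
  m4 = 0 | deadlocked
Reachable graph of Q (5 states):
  n0 = a.a.b.b.0 + 0 | --a--▸ n1
  n1 = a.b.b.0 | --a--▸ n2
  n2 = b.b.0 | --b--▸ n3
  n3 = b.0 | --b--▸ n4
  n4 = 0 | deadlocked
Partition-refinement fixed point:
  B0 = {m0, n0}
  B1 = {m1, n1}
  B2 = {m2, n2}
  B3 = {m3, n3}
  B4 = {m4, n4}
m0 ∈ B0, n0 ∈ B0 → same block
Bisimilar ⇒ trace-equivalent.

trace-equivalent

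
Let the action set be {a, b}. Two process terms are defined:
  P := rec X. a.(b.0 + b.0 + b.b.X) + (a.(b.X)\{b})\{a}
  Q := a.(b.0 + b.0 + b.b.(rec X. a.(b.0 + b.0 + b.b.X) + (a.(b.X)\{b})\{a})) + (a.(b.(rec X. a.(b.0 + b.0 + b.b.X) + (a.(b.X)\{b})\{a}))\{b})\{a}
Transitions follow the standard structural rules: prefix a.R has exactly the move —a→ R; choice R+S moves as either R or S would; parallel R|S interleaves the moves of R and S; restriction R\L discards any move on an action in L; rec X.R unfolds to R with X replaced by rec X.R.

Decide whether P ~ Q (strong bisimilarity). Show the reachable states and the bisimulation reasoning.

bisimilar

P's transition system — 4 states:
  m0 = rec X. a.(b.0 + b.0 + b.b.X) + (a.(b.X)\{b})\{a} :: =a=> m1
  m1 = b.0 + b.0 + b.b.(rec X. a.(b.0 + b.0 + b.b.X) + (a.(b.X)\{b})\{a}) :: =b=> m2, =b=> m3
  m2 = 0 :: ∅
  m3 = b.(rec X. a.(b.0 + b.0 + b.b.X) + (a.(b.X)\{b})\{a}) :: =b=> m0
Q's transition system — 5 states:
  n0 = a.(b.0 + b.0 + b.b.(rec X. a.(b.0 + b.0 + b.b.X) + (a.(b.X)\{b})\{a})) + (a.(b.(rec X. a.(b.0 + b.0 + b.b.X) + (a.(b.X)\{b})\{a}))\{b})\{a} :: =a=> n1
  n1 = b.0 + b.0 + b.b.(rec X. a.(b.0 + b.0 + b.b.X) + (a.(b.X)\{b})\{a}) :: =b=> n2, =b=> n3
  n2 = 0 :: ∅
  n3 = b.(rec X. a.(b.0 + b.0 + b.b.X) + (a.(b.X)\{b})\{a}) :: =b=> n4
  n4 = rec X. a.(b.0 + b.0 + b.b.X) + (a.(b.X)\{b})\{a} :: =a=> n1
Bisimilarity quotient blocks:
  B0 = {m0, n0, n4}
  B1 = {m1, n1}
  B2 = {m2, n2}
  B3 = {m3, n3}
m0 ∈ B0, n0 ∈ B0 → same block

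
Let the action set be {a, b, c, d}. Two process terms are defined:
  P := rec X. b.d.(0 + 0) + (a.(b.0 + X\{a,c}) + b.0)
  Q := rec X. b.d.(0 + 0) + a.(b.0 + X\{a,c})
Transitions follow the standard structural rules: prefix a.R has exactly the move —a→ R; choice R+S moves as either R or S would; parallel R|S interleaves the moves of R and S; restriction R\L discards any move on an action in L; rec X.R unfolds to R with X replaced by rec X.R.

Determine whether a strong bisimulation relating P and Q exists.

P's transition system — 8 states:
  m0 = rec X. b.d.(0 + 0) + (a.(b.0 + X\{a,c}) + b.0) | --a--▸ m1, --b--▸ m2, --b--▸ m3
  m1 = b.0 + (rec X. b.d.(0 + 0) + (a.(b.0 + X\{a,c}) + b.0))\{a,c} | --b--▸ m2, --b--▸ m4, --b--▸ m5
  m2 = 0 | ·
  m3 = d.(0 + 0) | --d--▸ m6
  m4 = (d.(0 + 0))\{a,c} | --d--▸ m7
  m5 = 0\{a,c} | ·
  m6 = 0 + 0 | ·
  m7 = (0 + 0)\{a,c} | ·
Q's transition system — 7 states:
  n0 = rec X. b.d.(0 + 0) + a.(b.0 + X\{a,c}) | --a--▸ n1, --b--▸ n2
  n1 = b.0 + (rec X. b.d.(0 + 0) + a.(b.0 + X\{a,c}))\{a,c} | --b--▸ n3, --b--▸ n4
  n2 = d.(0 + 0) | --d--▸ n5
  n3 = (d.(0 + 0))\{a,c} | --d--▸ n6
  n4 = 0 | ·
  n5 = 0 + 0 | ·
  n6 = (0 + 0)\{a,c} | ·
Coarsest stable partition (strong bisimilarity classes):
  B0 = {m0}
  B1 = {m1, n1}
  B2 = {m3, m4, n2, n3}
  B3 = {m2, m5, m6, m7, n4, n5, n6}
  B4 = {n0}
m0 ∈ B0, n0 ∈ B4 → different blocks

NO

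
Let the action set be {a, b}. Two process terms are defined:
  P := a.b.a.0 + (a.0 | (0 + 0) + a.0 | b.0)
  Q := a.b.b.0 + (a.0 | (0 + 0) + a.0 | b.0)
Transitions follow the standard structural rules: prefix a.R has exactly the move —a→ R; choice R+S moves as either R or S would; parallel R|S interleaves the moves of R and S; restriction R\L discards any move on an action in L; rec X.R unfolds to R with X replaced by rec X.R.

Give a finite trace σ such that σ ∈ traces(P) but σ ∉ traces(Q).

LTS(P): 8 reachable states
  m0 = a.b.a.0 + (a.0 | (0 + 0) + a.0 | b.0) :: ··a··> m1, ··a··> m2, ··a··> m3, ··b··> m4
  m1 = 0 | (0 + 0) :: stopped
  m2 = 0 | b.0 :: ··b··> m5
  m3 = b.a.0 :: ··b··> m6
  m4 = a.0 | 0 :: ··a··> m5
  m5 = 0 | 0 :: stopped
  m6 = a.0 :: ··a··> m7
  m7 = 0 :: stopped
LTS(Q): 8 reachable states
  n0 = a.b.b.0 + (a.0 | (0 + 0) + a.0 | b.0) :: ··a··> n1, ··a··> n2, ··a··> n3, ··b··> n4
  n1 = 0 | (0 + 0) :: stopped
  n2 = 0 | b.0 :: ··b··> n5
  n3 = b.b.0 :: ··b··> n6
  n4 = a.0 | 0 :: ··a··> n5
  n5 = 0 | 0 :: stopped
  n6 = b.0 :: ··b··> n7
  n7 = 0 :: stopped
Executing aba from P (initial set {m0}):
  step 1 (a): {m1, m2, m3}
  step 2 (b): {m5, m6}
  step 3 (a): {m7}
  — P admits the full trace.
Executing aba from Q (initial set {n0}):
  step 1 (a): {n1, n2, n3}
  step 2 (b): {n5, n6}
  step 3 (a): ∅ (Q stuck)

aba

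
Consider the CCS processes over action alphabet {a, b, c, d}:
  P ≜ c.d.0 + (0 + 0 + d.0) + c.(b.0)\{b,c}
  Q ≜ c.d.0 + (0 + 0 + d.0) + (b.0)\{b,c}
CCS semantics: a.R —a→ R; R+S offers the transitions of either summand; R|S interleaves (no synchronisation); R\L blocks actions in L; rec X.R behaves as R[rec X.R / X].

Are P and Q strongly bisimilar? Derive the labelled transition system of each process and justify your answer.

P ≁ Q

LTS(P): 4 reachable states
  p0 = c.d.0 + (0 + 0 + d.0) + c.(b.0)\{b,c} → -c-> p1, -c-> p2, -d-> p3
  p1 = (b.0)\{b,c} → deadlocked
  p2 = d.0 → -d-> p3
  p3 = 0 → deadlocked
LTS(Q): 3 reachable states
  q0 = c.d.0 + (0 + 0 + d.0) + (b.0)\{b,c} → -c-> q1, -d-> q2
  q1 = d.0 → -d-> q2
  q2 = 0 → deadlocked
Coarsest stable partition (strong bisimilarity classes):
  B0 = {p0}
  B1 = {p1, p3, q2}
  B2 = {p2, q1}
  B3 = {q0}
p0 ∈ B0, q0 ∈ B3 → different blocks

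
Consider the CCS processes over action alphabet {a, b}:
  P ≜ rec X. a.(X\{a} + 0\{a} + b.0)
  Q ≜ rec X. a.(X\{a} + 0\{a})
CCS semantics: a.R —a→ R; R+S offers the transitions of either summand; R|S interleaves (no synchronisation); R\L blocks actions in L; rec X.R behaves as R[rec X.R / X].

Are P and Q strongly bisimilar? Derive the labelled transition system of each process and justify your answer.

not bisimilar

Reachable graph of P (3 states):
  s0 = rec X. a.(X\{a} + 0\{a} + b.0) → --a--▸ s1
  s1 = (rec X. a.(X\{a} + 0\{a} + b.0))\{a} + 0\{a} + b.0 → --b--▸ s2
  s2 = 0 → ∅
Reachable graph of Q (2 states):
  t0 = rec X. a.(X\{a} + 0\{a}) → --a--▸ t1
  t1 = (rec X. a.(X\{a} + 0\{a}))\{a} + 0\{a} → ∅
Coarsest stable partition (strong bisimilarity classes):
  B0 = {s0}
  B1 = {s1}
  B2 = {s2, t1}
  B3 = {t0}
s0 ∈ B0, t0 ∈ B3 → different blocks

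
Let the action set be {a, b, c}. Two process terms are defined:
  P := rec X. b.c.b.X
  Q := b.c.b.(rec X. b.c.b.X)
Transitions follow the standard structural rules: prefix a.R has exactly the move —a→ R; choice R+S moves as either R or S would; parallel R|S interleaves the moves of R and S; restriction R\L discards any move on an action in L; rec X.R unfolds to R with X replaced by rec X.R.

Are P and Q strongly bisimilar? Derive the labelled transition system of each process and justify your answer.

Reachable graph of P (3 states):
  s0 = rec X. b.c.b.X ⊢ =b=> s1
  s1 = c.b.(rec X. b.c.b.X) ⊢ =c=> s2
  s2 = b.(rec X. b.c.b.X) ⊢ =b=> s0
Reachable graph of Q (4 states):
  t0 = b.c.b.(rec X. b.c.b.X) ⊢ =b=> t1
  t1 = c.b.(rec X. b.c.b.X) ⊢ =c=> t2
  t2 = b.(rec X. b.c.b.X) ⊢ =b=> t3
  t3 = rec X. b.c.b.X ⊢ =b=> t1
Coarsest stable partition (strong bisimilarity classes):
  B0 = {s0, t0, t3}
  B1 = {s1, t1}
  B2 = {s2, t2}
s0 ∈ B0, t0 ∈ B0 → same block

bisimilar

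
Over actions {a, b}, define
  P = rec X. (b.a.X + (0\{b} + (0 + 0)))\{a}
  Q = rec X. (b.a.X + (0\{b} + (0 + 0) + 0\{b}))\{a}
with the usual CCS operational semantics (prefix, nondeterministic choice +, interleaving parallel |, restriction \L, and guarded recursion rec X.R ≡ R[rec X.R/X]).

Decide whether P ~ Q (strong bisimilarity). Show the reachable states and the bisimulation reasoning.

P's transition system — 2 states:
  u0 = rec X. (b.a.X + (0\{b} + (0 + 0)))\{a} has moves ··b··> u1
  u1 = (a.(rec X. (b.a.X + (0\{b} + (0 + 0)))\{a}))\{a} has moves ·
Q's transition system — 2 states:
  v0 = rec X. (b.a.X + (0\{b} + (0 + 0) + 0\{b}))\{a} has moves ··b··> v1
  v1 = (a.(rec X. (b.a.X + (0\{b} + (0 + 0) + 0\{b}))\{a}))\{a} has moves ·
Partition-refinement fixed point:
  B0 = {u0, v0}
  B1 = {u1, v1}
u0 ∈ B0, v0 ∈ B0 → same block

YES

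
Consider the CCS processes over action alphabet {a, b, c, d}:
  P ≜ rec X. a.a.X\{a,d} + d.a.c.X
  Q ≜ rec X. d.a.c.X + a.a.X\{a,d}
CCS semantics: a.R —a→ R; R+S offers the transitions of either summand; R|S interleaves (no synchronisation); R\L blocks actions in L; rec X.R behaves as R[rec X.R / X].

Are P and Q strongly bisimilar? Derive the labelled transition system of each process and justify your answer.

bisimilar

P's transition system — 5 states:
  p0 = rec X. a.a.X\{a,d} + d.a.c.X has moves ··a··> p1, ··d··> p2
  p1 = a.(rec X. a.a.X\{a,d} + d.a.c.X)\{a,d} has moves ··a··> p3
  p2 = a.c.(rec X. a.a.X\{a,d} + d.a.c.X) has moves ··a··> p4
  p3 = (rec X. a.a.X\{a,d} + d.a.c.X)\{a,d} has moves (no moves)
  p4 = c.(rec X. a.a.X\{a,d} + d.a.c.X) has moves ··c··> p0
Q's transition system — 5 states:
  q0 = rec X. d.a.c.X + a.a.X\{a,d} has moves ··a··> q1, ··d··> q2
  q1 = a.(rec X. d.a.c.X + a.a.X\{a,d})\{a,d} has moves ··a··> q3
  q2 = a.c.(rec X. d.a.c.X + a.a.X\{a,d}) has moves ··a··> q4
  q3 = (rec X. d.a.c.X + a.a.X\{a,d})\{a,d} has moves (no moves)
  q4 = c.(rec X. d.a.c.X + a.a.X\{a,d}) has moves ··c··> q0
Partition-refinement fixed point:
  B0 = {p0, q0}
  B1 = {p2, q2}
  B2 = {p4, q4}
  B3 = {p1, q1}
  B4 = {p3, q3}
p0 ∈ B0, q0 ∈ B0 → same block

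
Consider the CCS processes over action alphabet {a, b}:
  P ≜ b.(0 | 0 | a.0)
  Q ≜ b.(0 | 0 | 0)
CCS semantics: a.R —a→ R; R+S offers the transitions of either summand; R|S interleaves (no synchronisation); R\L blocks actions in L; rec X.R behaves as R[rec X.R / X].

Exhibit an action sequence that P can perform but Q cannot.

LTS(P): 3 reachable states
  p0 = b.(0 | 0 | a.0) :: -b-> p1
  p1 = 0 | 0 | a.0 :: -a-> p2
  p2 = 0 | 0 | 0 :: ·
LTS(Q): 2 reachable states
  q0 = b.(0 | 0 | 0) :: -b-> q1
  q1 = 0 | 0 | 0 :: ·
Run σ = ⟨ba⟩ on P: start {p0}
  [1] b ⇒ {p1}
  [2] a ⇒ {p2}
  ✓ P
Run σ = ⟨ba⟩ on Q: start {q0}
  [1] b ⇒ {q1}
  [2] a ⇒ ∅  — Q cannot continue

ba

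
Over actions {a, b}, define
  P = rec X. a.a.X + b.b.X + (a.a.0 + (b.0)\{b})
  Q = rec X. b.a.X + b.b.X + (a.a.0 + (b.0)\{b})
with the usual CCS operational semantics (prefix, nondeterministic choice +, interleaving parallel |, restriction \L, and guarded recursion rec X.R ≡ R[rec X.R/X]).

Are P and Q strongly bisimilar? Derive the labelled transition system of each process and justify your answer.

Reachable graph of P (5 states):
  m0 = rec X. a.a.X + b.b.X + (a.a.0 + (b.0)\{b}) has moves =a=> m1, =a=> m2, =b=> m3
  m1 = a.(rec X. a.a.X + b.b.X + (a.a.0 + (b.0)\{b})) has moves =a=> m0
  m2 = a.0 has moves =a=> m4
  m3 = b.(rec X. a.a.X + b.b.X + (a.a.0 + (b.0)\{b})) has moves =b=> m0
  m4 = 0 has moves deadlocked
Reachable graph of Q (5 states):
  n0 = rec X. b.a.X + b.b.X + (a.a.0 + (b.0)\{b}) has moves =a=> n1, =b=> n2, =b=> n3
  n1 = a.0 has moves =a=> n4
  n2 = a.(rec X. b.a.X + b.b.X + (a.a.0 + (b.0)\{b})) has moves =a=> n0
  n3 = b.(rec X. b.a.X + b.b.X + (a.a.0 + (b.0)\{b})) has moves =b=> n0
  n4 = 0 has moves deadlocked
Partition-refinement fixed point:
  B0 = {m0}
  B1 = {m1}
  B2 = {m2, n1}
  B3 = {m4, n4}
  B4 = {m3}
  B5 = {n0}
  B6 = {n2}
  B7 = {n3}
m0 ∈ B0, n0 ∈ B5 → different blocks

P ≁ Q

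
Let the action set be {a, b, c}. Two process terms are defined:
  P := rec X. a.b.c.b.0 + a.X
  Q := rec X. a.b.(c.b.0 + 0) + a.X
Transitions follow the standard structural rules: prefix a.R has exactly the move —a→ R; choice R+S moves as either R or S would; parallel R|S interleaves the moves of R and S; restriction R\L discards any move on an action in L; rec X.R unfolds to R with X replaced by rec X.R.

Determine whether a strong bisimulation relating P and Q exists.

P's transition system — 5 states:
  p0 = rec X. a.b.c.b.0 + a.X → ··a··> p0, ··a··> p1
  p1 = b.c.b.0 → ··b··> p2
  p2 = c.b.0 → ··c··> p3
  p3 = b.0 → ··b··> p4
  p4 = 0 → ·
Q's transition system — 5 states:
  q0 = rec X. a.b.(c.b.0 + 0) + a.X → ··a··> q0, ··a··> q1
  q1 = b.(c.b.0 + 0) → ··b··> q2
  q2 = c.b.0 + 0 → ··c··> q3
  q3 = b.0 → ··b··> q4
  q4 = 0 → ·
Partition-refinement fixed point:
  B0 = {p0, q0}
  B1 = {p1, q1}
  B2 = {p2, q2}
  B3 = {p3, q3}
  B4 = {p4, q4}
p0 ∈ B0, q0 ∈ B0 → same block

YES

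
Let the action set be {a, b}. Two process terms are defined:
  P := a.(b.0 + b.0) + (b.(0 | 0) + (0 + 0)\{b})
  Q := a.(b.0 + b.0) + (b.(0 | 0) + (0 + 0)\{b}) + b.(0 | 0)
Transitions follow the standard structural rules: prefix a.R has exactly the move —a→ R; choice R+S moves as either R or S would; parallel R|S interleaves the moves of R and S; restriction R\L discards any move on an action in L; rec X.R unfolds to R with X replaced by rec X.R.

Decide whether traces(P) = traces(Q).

Reachable graph of P (4 states):
  p0 = a.(b.0 + b.0) + (b.(0 | 0) + (0 + 0)\{b}) ⊢ --a--▸ p1, --b--▸ p2
  p1 = b.0 + b.0 ⊢ --b--▸ p3
  p2 = 0 | 0 ⊢ ·
  p3 = 0 ⊢ ·
Reachable graph of Q (4 states):
  q0 = a.(b.0 + b.0) + (b.(0 | 0) + (0 + 0)\{b}) + b.(0 | 0) ⊢ --a--▸ q1, --b--▸ q2
  q1 = b.0 + b.0 ⊢ --b--▸ q3
  q2 = 0 | 0 ⊢ ·
  q3 = 0 ⊢ ·
Coarsest stable partition (strong bisimilarity classes):
  B0 = {p0, q0}
  B1 = {p1, q1}
  B2 = {p2, p3, q2, q3}
p0 ∈ B0, q0 ∈ B0 → same block
Bisimilar ⇒ trace-equivalent.

traces(P) = traces(Q)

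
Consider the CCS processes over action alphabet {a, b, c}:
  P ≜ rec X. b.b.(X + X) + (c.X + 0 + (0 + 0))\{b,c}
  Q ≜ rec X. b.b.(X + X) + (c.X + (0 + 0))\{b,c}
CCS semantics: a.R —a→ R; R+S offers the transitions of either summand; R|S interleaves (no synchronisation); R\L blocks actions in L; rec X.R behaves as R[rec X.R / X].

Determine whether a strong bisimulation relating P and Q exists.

Reachable graph of P (3 states):
  s0 = rec X. b.b.(X + X) + (c.X + 0 + (0 + 0))\{b,c} → --b--▸ s1
  s1 = b.((rec X. b.b.(X + X) + (c.X + 0 + (0 + 0))\{b,c}) + (rec X. b.b.(X + X) + (c.X + 0 + (0 + 0))\{b,c})) → --b--▸ s2
  s2 = (rec X. b.b.(X + X) + (c.X + 0 + (0 + 0))\{b,c}) + (rec X. b.b.(X + X) + (c.X + 0 + (0 + 0))\{b,c}) → --b--▸ s1
Reachable graph of Q (3 states):
  t0 = rec X. b.b.(X + X) + (c.X + (0 + 0))\{b,c} → --b--▸ t1
  t1 = b.((rec X. b.b.(X + X) + (c.X + (0 + 0))\{b,c}) + (rec X. b.b.(X + X) + (c.X + (0 + 0))\{b,c})) → --b--▸ t2
  t2 = (rec X. b.b.(X + X) + (c.X + (0 + 0))\{b,c}) + (rec X. b.b.(X + X) + (c.X + (0 + 0))\{b,c}) → --b--▸ t1
Partition-refinement fixed point:
  B0 = {s0, s1, s2, t0, t1, t2}
s0 ∈ B0, t0 ∈ B0 → same block

P ~ Q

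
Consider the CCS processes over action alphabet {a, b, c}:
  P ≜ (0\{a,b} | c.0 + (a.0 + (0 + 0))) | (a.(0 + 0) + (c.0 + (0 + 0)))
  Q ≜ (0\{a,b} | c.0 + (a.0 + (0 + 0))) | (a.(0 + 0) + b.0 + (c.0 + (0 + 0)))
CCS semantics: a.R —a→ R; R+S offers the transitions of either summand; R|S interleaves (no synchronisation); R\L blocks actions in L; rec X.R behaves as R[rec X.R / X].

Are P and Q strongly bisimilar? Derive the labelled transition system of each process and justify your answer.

P ≁ Q

LTS(P): 9 reachable states
  u0 = (0\{a,b} | c.0 + (a.0 + (0 + 0))) | (a.(0 + 0) + (c.0 + (0 + 0))) has moves ··a··> u1, ··a··> u2, ··c··> u3, ··c··> u4
  u1 = (0\{a,b} | c.0 + (a.0 + (0 + 0))) | (0 + 0) has moves ··a··> u5, ··c··> u6
  u2 = 0 | (a.(0 + 0) + (c.0 + (0 + 0))) has moves ··a··> u5, ··c··> u7
  u3 = (0\{a,b} | c.0 + (a.0 + (0 + 0))) | 0 has moves ··a··> u7, ··c··> u8
  u4 = 0\{a,b} | 0 | (a.(0 + 0) + (c.0 + (0 + 0))) has moves ··a··> u6, ··c··> u8
  u5 = 0 | (0 + 0) has moves (no moves)
  u6 = 0\{a,b} | 0 | (0 + 0) has moves (no moves)
  u7 = 0 | 0 has moves (no moves)
  u8 = 0\{a,b} | 0 | 0 has moves (no moves)
LTS(Q): 9 reachable states
  v0 = (0\{a,b} | c.0 + (a.0 + (0 + 0))) | (a.(0 + 0) + b.0 + (c.0 + (0 + 0))) has moves ··a··> v1, ··a··> v2, ··b··> v3, ··c··> v3, ··c··> v4
  v1 = (0\{a,b} | c.0 + (a.0 + (0 + 0))) | (0 + 0) has moves ··a··> v5, ··c··> v6
  v2 = 0 | (a.(0 + 0) + b.0 + (c.0 + (0 + 0))) has moves ··a··> v5, ··b··> v7, ··c··> v7
  v3 = (0\{a,b} | c.0 + (a.0 + (0 + 0))) | 0 has moves ··a··> v7, ··c··> v8
  v4 = 0\{a,b} | 0 | (a.(0 + 0) + b.0 + (c.0 + (0 + 0))) has moves ··a··> v6, ··b··> v8, ··c··> v8
  v5 = 0 | (0 + 0) has moves (no moves)
  v6 = 0\{a,b} | 0 | (0 + 0) has moves (no moves)
  v7 = 0 | 0 has moves (no moves)
  v8 = 0\{a,b} | 0 | 0 has moves (no moves)
Coarsest stable partition (strong bisimilarity classes):
  B0 = {u0}
  B1 = {u1, u2, u3, u4, v1, v3}
  B2 = {u5, u6, u7, u8, v5, v6, v7, v8}
  B3 = {v0}
  B4 = {v2, v4}
u0 ∈ B0, v0 ∈ B3 → different blocks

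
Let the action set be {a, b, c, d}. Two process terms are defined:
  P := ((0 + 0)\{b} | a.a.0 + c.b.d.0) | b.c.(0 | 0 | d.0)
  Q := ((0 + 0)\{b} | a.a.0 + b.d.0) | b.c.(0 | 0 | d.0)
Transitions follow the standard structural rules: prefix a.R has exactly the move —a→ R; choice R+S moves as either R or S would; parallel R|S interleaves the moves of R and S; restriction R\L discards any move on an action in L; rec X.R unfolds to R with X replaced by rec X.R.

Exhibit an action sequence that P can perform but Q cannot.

c

LTS(P): 24 reachable states
  m0 = ((0 + 0)\{b} | a.a.0 + c.b.d.0) | b.c.(0 | 0 | d.0) has moves —a→ m1, —b→ m2, —c→ m3
  m1 = (0 + 0)\{b} | a.0 | b.c.(0 | 0 | d.0) has moves —a→ m4, —b→ m5
  m2 = ((0 + 0)\{b} | a.a.0 + c.b.d.0) | c.(0 | 0 | d.0) has moves —a→ m5, —c→ m6, —c→ m7
  m3 = b.d.0 | b.c.(0 | 0 | d.0) has moves —b→ m7, —b→ m8
  m4 = (0 + 0)\{b} | 0 | b.c.(0 | 0 | d.0) has moves —b→ m9
  m5 = (0 + 0)\{b} | a.0 | c.(0 | 0 | d.0) has moves —a→ m9, —c→ m10
  m6 = ((0 + 0)\{b} | a.a.0 + c.b.d.0) | (0 | 0 | d.0) has moves —a→ m10, —c→ m11, —d→ m12
  m7 = b.d.0 | c.(0 | 0 | d.0) has moves —b→ m13, —c→ m11
  m8 = d.0 | b.c.(0 | 0 | d.0) has moves —b→ m13, —d→ m14
  m9 = (0 + 0)\{b} | 0 | c.(0 | 0 | d.0) has moves —c→ m15
  m10 = (0 + 0)\{b} | a.0 | (0 | 0 | d.0) has moves —a→ m15, —d→ m16
  m11 = b.d.0 | (0 | 0 | d.0) has moves —b→ m17, —d→ m18
  m12 = ((0 + 0)\{b} | a.a.0 + c.b.d.0) | (0 | 0 | 0) has moves —a→ m16, —c→ m18
  m13 = d.0 | c.(0 | 0 | d.0) has moves —c→ m17, —d→ m19
  m14 = 0 | b.c.(0 | 0 | d.0) has moves —b→ m19
  m15 = (0 + 0)\{b} | 0 | (0 | 0 | d.0) has moves —d→ m20
  m16 = (0 + 0)\{b} | a.0 | (0 | 0 | 0) has moves —a→ m20
  m17 = d.0 | (0 | 0 | d.0) has moves —d→ m21, —d→ m22
  m18 = b.d.0 | (0 | 0 | 0) has moves —b→ m22
  m19 = 0 | c.(0 | 0 | d.0) has moves —c→ m21
  m20 = (0 + 0)\{b} | 0 | (0 | 0 | 0) has moves ·
  m21 = 0 | (0 | 0 | d.0) has moves —d→ m23
  m22 = d.0 | (0 | 0 | 0) has moves —d→ m23
  m23 = 0 | (0 | 0 | 0) has moves ·
LTS(Q): 20 reachable states
  n0 = ((0 + 0)\{b} | a.a.0 + b.d.0) | b.c.(0 | 0 | d.0) has moves —a→ n1, —b→ n2, —b→ n3
  n1 = (0 + 0)\{b} | a.0 | b.c.(0 | 0 | d.0) has moves —a→ n4, —b→ n5
  n2 = ((0 + 0)\{b} | a.a.0 + b.d.0) | c.(0 | 0 | d.0) has moves —a→ n5, —b→ n6, —c→ n7
  n3 = d.0 | b.c.(0 | 0 | d.0) has moves —b→ n6, —d→ n8
  n4 = (0 + 0)\{b} | 0 | b.c.(0 | 0 | d.0) has moves —b→ n9
  n5 = (0 + 0)\{b} | a.0 | c.(0 | 0 | d.0) has moves —a→ n9, —c→ n10
  n6 = d.0 | c.(0 | 0 | d.0) has moves —c→ n11, —d→ n12
  n7 = ((0 + 0)\{b} | a.a.0 + b.d.0) | (0 | 0 | d.0) has moves —a→ n10, —b→ n11, —d→ n13
  n8 = 0 | b.c.(0 | 0 | d.0) has moves —b→ n12
  n9 = (0 + 0)\{b} | 0 | c.(0 | 0 | d.0) has moves —c→ n14
  n10 = (0 + 0)\{b} | a.0 | (0 | 0 | d.0) has moves —a→ n14, —d→ n15
  n11 = d.0 | (0 | 0 | d.0) has moves —d→ n16, —d→ n17
  n12 = 0 | c.(0 | 0 | d.0) has moves —c→ n16
  n13 = ((0 + 0)\{b} | a.a.0 + b.d.0) | (0 | 0 | 0) has moves —a→ n15, —b→ n17
  n14 = (0 + 0)\{b} | 0 | (0 | 0 | d.0) has moves —d→ n18
  n15 = (0 + 0)\{b} | a.0 | (0 | 0 | 0) has moves —a→ n18
  n16 = 0 | (0 | 0 | d.0) has moves —d→ n19
  n17 = d.0 | (0 | 0 | 0) has moves —d→ n19
  n18 = (0 + 0)\{b} | 0 | (0 | 0 | 0) has moves ·
  n19 = 0 | (0 | 0 | 0) has moves ·
Executing c from P (initial set {m0}):
  [1] c ⇒ {m3}
  P completes σ.
Executing c from Q (initial set {n0}):
  [1] c ⇒ no successor for Q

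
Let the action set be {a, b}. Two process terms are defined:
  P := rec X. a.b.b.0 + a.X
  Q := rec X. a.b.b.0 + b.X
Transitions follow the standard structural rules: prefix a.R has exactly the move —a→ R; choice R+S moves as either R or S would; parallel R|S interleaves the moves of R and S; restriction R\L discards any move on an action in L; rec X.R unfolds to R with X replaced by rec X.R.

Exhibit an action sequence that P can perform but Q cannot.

aa

Reachable graph of P (4 states):
  u0 = rec X. a.b.b.0 + a.X has moves —a→ u0, —a→ u1
  u1 = b.b.0 has moves —b→ u2
  u2 = b.0 has moves —b→ u3
  u3 = 0 has moves ·
Reachable graph of Q (4 states):
  v0 = rec X. a.b.b.0 + b.X has moves —a→ v1, —b→ v0
  v1 = b.b.0 has moves —b→ v2
  v2 = b.0 has moves —b→ v3
  v3 = 0 has moves ·
Run σ = ⟨aa⟩ on P: start {u0}
  step 1 (a): {u0, u1}
  step 2 (a): {u0, u1}
  — P admits the full trace.
Run σ = ⟨aa⟩ on Q: start {v0}
  step 1 (a): {v1}
  step 2 (a): ∅  — Q cannot continue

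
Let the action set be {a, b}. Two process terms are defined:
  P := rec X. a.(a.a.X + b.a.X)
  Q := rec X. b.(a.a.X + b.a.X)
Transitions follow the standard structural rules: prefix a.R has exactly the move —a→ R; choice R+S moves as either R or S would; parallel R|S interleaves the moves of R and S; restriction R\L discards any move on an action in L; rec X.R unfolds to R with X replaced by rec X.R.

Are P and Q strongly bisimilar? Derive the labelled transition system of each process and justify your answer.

NO

P's transition system — 3 states:
  s0 = rec X. a.(a.a.X + b.a.X) | =a=> s1
  s1 = a.a.(rec X. a.(a.a.X + b.a.X)) + b.a.(rec X. a.(a.a.X + b.a.X)) | =a=> s2, =b=> s2
  s2 = a.(rec X. a.(a.a.X + b.a.X)) | =a=> s0
Q's transition system — 3 states:
  t0 = rec X. b.(a.a.X + b.a.X) | =b=> t1
  t1 = a.a.(rec X. b.(a.a.X + b.a.X)) + b.a.(rec X. b.(a.a.X + b.a.X)) | =a=> t2, =b=> t2
  t2 = a.(rec X. b.(a.a.X + b.a.X)) | =a=> t0
Bisimilarity quotient blocks:
  B0 = {s0}
  B1 = {s1}
  B2 = {s2}
  B3 = {t0}
  B4 = {t1}
  B5 = {t2}
s0 ∈ B0, t0 ∈ B3 → different blocks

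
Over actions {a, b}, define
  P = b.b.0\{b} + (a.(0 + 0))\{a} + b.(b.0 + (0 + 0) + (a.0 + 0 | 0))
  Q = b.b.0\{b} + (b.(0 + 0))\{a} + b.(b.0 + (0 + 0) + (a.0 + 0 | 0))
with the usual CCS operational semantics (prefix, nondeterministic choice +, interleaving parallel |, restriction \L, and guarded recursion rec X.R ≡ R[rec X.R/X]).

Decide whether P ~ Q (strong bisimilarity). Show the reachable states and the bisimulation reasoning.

LTS(P): 5 reachable states
  s0 = b.b.0\{b} + (a.(0 + 0))\{a} + b.(b.0 + (0 + 0) + (a.0 + 0 | 0)) | =b=> s1, =b=> s2
  s1 = b.0 + (0 + 0) + (a.0 + 0 | 0) | =a=> s3, =b=> s3
  s2 = b.0\{b} | =b=> s4
  s3 = 0 | ·
  s4 = 0\{b} | ·
LTS(Q): 6 reachable states
  t0 = b.b.0\{b} + (b.(0 + 0))\{a} + b.(b.0 + (0 + 0) + (a.0 + 0 | 0)) | =b=> t1, =b=> t2, =b=> t3
  t1 = (0 + 0)\{a} | ·
  t2 = b.0 + (0 + 0) + (a.0 + 0 | 0) | =a=> t4, =b=> t4
  t3 = b.0\{b} | =b=> t5
  t4 = 0 | ·
  t5 = 0\{b} | ·
Bisimilarity quotient blocks:
  B0 = {s0}
  B1 = {s1, t2}
  B2 = {s3, s4, t1, t4, t5}
  B3 = {s2, t3}
  B4 = {t0}
s0 ∈ B0, t0 ∈ B4 → different blocks

NO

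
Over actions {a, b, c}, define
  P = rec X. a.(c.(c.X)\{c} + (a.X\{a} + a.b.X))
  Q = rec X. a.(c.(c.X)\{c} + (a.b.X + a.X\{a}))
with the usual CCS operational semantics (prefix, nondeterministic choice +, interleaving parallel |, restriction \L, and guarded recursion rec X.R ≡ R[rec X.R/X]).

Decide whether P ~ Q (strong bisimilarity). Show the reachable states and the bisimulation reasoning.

bisimilar

LTS(P): 5 reachable states
  m0 = rec X. a.(c.(c.X)\{c} + (a.X\{a} + a.b.X)) ⊢ ··a··> m1
  m1 = c.(c.(rec X. a.(c.(c.X)\{c} + (a.X\{a} + a.b.X))))\{c} + (a.(rec X. a.(c.(c.X)\{c} + (a.X\{a} + a.b.X)))\{a} + a.b.(rec X. a.(c.(c.X)\{c} + (a.X\{a} + a.b.X)))) ⊢ ··a··> m2, ··a··> m3, ··c··> m4
  m2 = (rec X. a.(c.(c.X)\{c} + (a.X\{a} + a.b.X)))\{a} ⊢ deadlocked
  m3 = b.(rec X. a.(c.(c.X)\{c} + (a.X\{a} + a.b.X))) ⊢ ··b··> m0
  m4 = (c.(rec X. a.(c.(c.X)\{c} + (a.X\{a} + a.b.X))))\{c} ⊢ deadlocked
LTS(Q): 5 reachable states
  n0 = rec X. a.(c.(c.X)\{c} + (a.b.X + a.X\{a})) ⊢ ··a··> n1
  n1 = c.(c.(rec X. a.(c.(c.X)\{c} + (a.b.X + a.X\{a}))))\{c} + (a.b.(rec X. a.(c.(c.X)\{c} + (a.b.X + a.X\{a}))) + a.(rec X. a.(c.(c.X)\{c} + (a.b.X + a.X\{a})))\{a}) ⊢ ··a··> n2, ··a··> n3, ··c··> n4
  n2 = (rec X. a.(c.(c.X)\{c} + (a.b.X + a.X\{a})))\{a} ⊢ deadlocked
  n3 = b.(rec X. a.(c.(c.X)\{c} + (a.b.X + a.X\{a}))) ⊢ ··b··> n0
  n4 = (c.(rec X. a.(c.(c.X)\{c} + (a.b.X + a.X\{a}))))\{c} ⊢ deadlocked
Bisimilarity quotient blocks:
  B0 = {m0, n0}
  B1 = {m1, n1}
  B2 = {m2, m4, n2, n4}
  B3 = {m3, n3}
m0 ∈ B0, n0 ∈ B0 → same block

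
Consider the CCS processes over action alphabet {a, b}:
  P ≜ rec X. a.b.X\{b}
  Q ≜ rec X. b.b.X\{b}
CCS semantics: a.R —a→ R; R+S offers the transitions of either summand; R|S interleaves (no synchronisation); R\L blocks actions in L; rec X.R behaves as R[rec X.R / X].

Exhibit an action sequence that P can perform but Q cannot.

a

Reachable graph of P (4 states):
  m0 = rec X. a.b.X\{b} → ··a··> m1
  m1 = b.(rec X. a.b.X\{b})\{b} → ··b··> m2
  m2 = (rec X. a.b.X\{b})\{b} → ··a··> m3
  m3 = (b.(rec X. a.b.X\{b})\{b})\{b} → ∅
Reachable graph of Q (3 states):
  n0 = rec X. b.b.X\{b} → ··b··> n1
  n1 = b.(rec X. b.b.X\{b})\{b} → ··b··> n2
  n2 = (rec X. b.b.X\{b})\{b} → ∅
Trace ⟨a⟩ through P, begin at {m0}:
  [1] a ⇒ {m1}
  ✓ P
Trace ⟨a⟩ through Q, begin at {n0}:
  [1] a ⇒ ∅  — Q cannot continue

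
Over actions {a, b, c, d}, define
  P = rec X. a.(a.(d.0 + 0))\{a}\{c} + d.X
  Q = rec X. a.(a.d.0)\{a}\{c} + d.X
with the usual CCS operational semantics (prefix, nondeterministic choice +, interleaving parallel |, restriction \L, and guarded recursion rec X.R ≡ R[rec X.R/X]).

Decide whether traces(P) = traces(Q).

LTS(P): 2 reachable states
  p0 = rec X. a.(a.(d.0 + 0))\{a}\{c} + d.X ⊢ =a=> p1, =d=> p0
  p1 = (a.(d.0 + 0))\{a}\{c} ⊢ deadlocked
LTS(Q): 2 reachable states
  q0 = rec X. a.(a.d.0)\{a}\{c} + d.X ⊢ =a=> q1, =d=> q0
  q1 = (a.d.0)\{a}\{c} ⊢ deadlocked
Partition-refinement fixed point:
  B0 = {p0, q0}
  B1 = {p1, q1}
p0 ∈ B0, q0 ∈ B0 → same block
Bisimilar ⇒ trace-equivalent.

traces(P) = traces(Q)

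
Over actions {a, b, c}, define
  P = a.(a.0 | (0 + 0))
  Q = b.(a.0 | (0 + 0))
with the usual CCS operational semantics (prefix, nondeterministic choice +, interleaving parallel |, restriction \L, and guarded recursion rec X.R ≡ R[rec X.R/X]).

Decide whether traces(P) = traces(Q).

Reachable graph of P (3 states):
  u0 = a.(a.0 | (0 + 0)) :: --a--▸ u1
  u1 = a.0 | (0 + 0) :: --a--▸ u2
  u2 = 0 | (0 + 0) :: ·
Reachable graph of Q (3 states):
  v0 = b.(a.0 | (0 + 0)) :: --b--▸ v1
  v1 = a.0 | (0 + 0) :: --a--▸ v2
  v2 = 0 | (0 + 0) :: ·
Executing a from P (initial set {u0}):
  [1] a ⇒ {u1}
  — P admits the full trace.
Executing a from Q (initial set {v0}):
  [1] a ⇒ no successor for Q

trace-distinct — witness ⟨a⟩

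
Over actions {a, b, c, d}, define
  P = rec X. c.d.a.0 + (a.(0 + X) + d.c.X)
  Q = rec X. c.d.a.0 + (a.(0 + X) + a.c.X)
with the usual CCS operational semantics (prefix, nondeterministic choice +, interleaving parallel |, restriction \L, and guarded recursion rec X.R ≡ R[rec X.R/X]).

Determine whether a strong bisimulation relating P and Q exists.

NO

LTS(P): 6 reachable states
  s0 = rec X. c.d.a.0 + (a.(0 + X) + d.c.X) → --a--▸ s1, --c--▸ s2, --d--▸ s3
  s1 = 0 + (rec X. c.d.a.0 + (a.(0 + X) + d.c.X)) → --a--▸ s1, --c--▸ s2, --d--▸ s3
  s2 = d.a.0 → --d--▸ s4
  s3 = c.(rec X. c.d.a.0 + (a.(0 + X) + d.c.X)) → --c--▸ s0
  s4 = a.0 → --a--▸ s5
  s5 = 0 → stopped
LTS(Q): 6 reachable states
  t0 = rec X. c.d.a.0 + (a.(0 + X) + a.c.X) → --a--▸ t1, --a--▸ t2, --c--▸ t3
  t1 = 0 + (rec X. c.d.a.0 + (a.(0 + X) + a.c.X)) → --a--▸ t1, --a--▸ t2, --c--▸ t3
  t2 = c.(rec X. c.d.a.0 + (a.(0 + X) + a.c.X)) → --c--▸ t0
  t3 = d.a.0 → --d--▸ t4
  t4 = a.0 → --a--▸ t5
  t5 = 0 → stopped
Bisimilarity quotient blocks:
  B0 = {s0, s1}
  B1 = {s2, t3}
  B2 = {s4, t4}
  B3 = {s5, t5}
  B4 = {s3}
  B5 = {t0, t1}
  B6 = {t2}
s0 ∈ B0, t0 ∈ B5 → different blocks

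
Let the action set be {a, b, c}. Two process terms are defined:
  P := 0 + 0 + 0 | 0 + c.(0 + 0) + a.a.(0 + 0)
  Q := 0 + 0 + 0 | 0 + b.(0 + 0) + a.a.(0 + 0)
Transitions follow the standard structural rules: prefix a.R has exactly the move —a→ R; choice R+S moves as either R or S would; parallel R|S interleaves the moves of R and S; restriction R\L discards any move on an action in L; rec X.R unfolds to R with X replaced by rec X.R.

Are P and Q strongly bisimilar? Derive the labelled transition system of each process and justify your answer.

P ≁ Q

Reachable graph of P (3 states):
  m0 = 0 + 0 + 0 | 0 + c.(0 + 0) + a.a.(0 + 0) has moves -a-> m1, -c-> m2
  m1 = a.(0 + 0) has moves -a-> m2
  m2 = 0 + 0 has moves ·
Reachable graph of Q (3 states):
  n0 = 0 + 0 + 0 | 0 + b.(0 + 0) + a.a.(0 + 0) has moves -a-> n1, -b-> n2
  n1 = a.(0 + 0) has moves -a-> n2
  n2 = 0 + 0 has moves ·
Bisimilarity quotient blocks:
  B0 = {m0}
  B1 = {m1, n1}
  B2 = {m2, n2}
  B3 = {n0}
m0 ∈ B0, n0 ∈ B3 → different blocks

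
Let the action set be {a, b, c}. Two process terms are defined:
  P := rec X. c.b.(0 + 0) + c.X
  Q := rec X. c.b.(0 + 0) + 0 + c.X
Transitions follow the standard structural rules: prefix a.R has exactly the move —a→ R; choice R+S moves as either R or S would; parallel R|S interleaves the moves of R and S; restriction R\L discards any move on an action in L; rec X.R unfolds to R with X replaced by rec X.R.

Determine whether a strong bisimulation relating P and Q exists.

bisimilar

LTS(P): 3 reachable states
  u0 = rec X. c.b.(0 + 0) + c.X has moves =c=> u0, =c=> u1
  u1 = b.(0 + 0) has moves =b=> u2
  u2 = 0 + 0 has moves stopped
LTS(Q): 3 reachable states
  v0 = rec X. c.b.(0 + 0) + 0 + c.X has moves =c=> v0, =c=> v1
  v1 = b.(0 + 0) has moves =b=> v2
  v2 = 0 + 0 has moves stopped
Bisimilarity quotient blocks:
  B0 = {u0, v0}
  B1 = {u1, v1}
  B2 = {u2, v2}
u0 ∈ B0, v0 ∈ B0 → same block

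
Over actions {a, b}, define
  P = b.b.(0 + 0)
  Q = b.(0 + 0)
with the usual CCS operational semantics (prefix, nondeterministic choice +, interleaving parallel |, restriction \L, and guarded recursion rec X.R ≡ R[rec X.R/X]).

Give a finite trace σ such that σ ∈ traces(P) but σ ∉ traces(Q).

bb

Reachable graph of P (3 states):
  p0 = b.b.(0 + 0) → —b→ p1
  p1 = b.(0 + 0) → —b→ p2
  p2 = 0 + 0 → ∅
Reachable graph of Q (2 states):
  q0 = b.(0 + 0) → —b→ q1
  q1 = 0 + 0 → ∅
Executing bb from P (initial set {p0}):
  after b @ step 1: {p1}
  after b @ step 2: {p2}
  P completes σ.
Executing bb from Q (initial set {q0}):
  after b @ step 1: {q1}
  after b @ step 2: no successor for Q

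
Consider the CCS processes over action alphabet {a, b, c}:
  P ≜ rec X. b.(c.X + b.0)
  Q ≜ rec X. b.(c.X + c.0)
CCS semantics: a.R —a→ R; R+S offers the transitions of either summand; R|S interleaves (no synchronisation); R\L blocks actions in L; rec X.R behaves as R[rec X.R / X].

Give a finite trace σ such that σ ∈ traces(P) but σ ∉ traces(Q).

bb

P's transition system — 3 states:
  m0 = rec X. b.(c.X + b.0) :: ··b··> m1
  m1 = c.(rec X. b.(c.X + b.0)) + b.0 :: ··b··> m2, ··c··> m0
  m2 = 0 :: ·
Q's transition system — 3 states:
  n0 = rec X. b.(c.X + c.0) :: ··b··> n1
  n1 = c.(rec X. b.(c.X + c.0)) + c.0 :: ··c··> n0, ··c··> n2
  n2 = 0 :: ·
Run σ = ⟨bb⟩ on P: start {m0}
  [1] b ⇒ {m1}
  [2] b ⇒ {m2}
  ✓ P
Run σ = ⟨bb⟩ on Q: start {n0}
  [1] b ⇒ {n1}
  [2] b ⇒ ∅ (Q stuck)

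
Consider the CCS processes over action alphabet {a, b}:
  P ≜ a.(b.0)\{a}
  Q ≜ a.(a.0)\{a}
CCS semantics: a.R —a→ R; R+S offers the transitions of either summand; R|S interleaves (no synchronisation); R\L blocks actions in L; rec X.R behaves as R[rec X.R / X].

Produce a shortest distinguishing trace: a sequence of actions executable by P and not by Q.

ab

Reachable graph of P (3 states):
  p0 = a.(b.0)\{a} has moves —a→ p1
  p1 = (b.0)\{a} has moves —b→ p2
  p2 = 0\{a} has moves deadlocked
Reachable graph of Q (2 states):
  q0 = a.(a.0)\{a} has moves —a→ q1
  q1 = (a.0)\{a} has moves deadlocked
Executing ab from P (initial set {p0}):
  step 1 (a): {p1}
  step 2 (b): {p2}
  P completes σ.
Executing ab from Q (initial set {q0}):
  step 1 (a): {q1}
  step 2 (b): ∅  — Q cannot continue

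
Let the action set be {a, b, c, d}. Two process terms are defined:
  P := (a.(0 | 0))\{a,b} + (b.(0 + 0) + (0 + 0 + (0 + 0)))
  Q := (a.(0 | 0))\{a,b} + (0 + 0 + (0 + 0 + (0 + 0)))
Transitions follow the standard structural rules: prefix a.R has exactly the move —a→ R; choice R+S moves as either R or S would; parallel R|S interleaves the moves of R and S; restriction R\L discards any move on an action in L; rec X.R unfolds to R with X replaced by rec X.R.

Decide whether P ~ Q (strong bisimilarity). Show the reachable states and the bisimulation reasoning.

P ≁ Q

LTS(P): 2 reachable states
  p0 = (a.(0 | 0))\{a,b} + (b.(0 + 0) + (0 + 0 + (0 + 0))) has moves --b--▸ p1
  p1 = 0 + 0 has moves (no moves)
LTS(Q): 1 reachable states
  q0 = (a.(0 | 0))\{a,b} + (0 + 0 + (0 + 0 + (0 + 0))) has moves (no moves)
Coarsest stable partition (strong bisimilarity classes):
  B0 = {p0}
  B1 = {p1, q0}
p0 ∈ B0, q0 ∈ B1 → different blocks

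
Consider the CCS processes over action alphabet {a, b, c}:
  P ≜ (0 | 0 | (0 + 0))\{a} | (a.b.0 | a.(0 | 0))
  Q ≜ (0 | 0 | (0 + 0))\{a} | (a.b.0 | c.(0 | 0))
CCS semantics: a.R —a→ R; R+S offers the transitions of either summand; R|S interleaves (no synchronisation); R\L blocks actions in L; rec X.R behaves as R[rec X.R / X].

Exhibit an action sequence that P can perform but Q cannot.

Reachable graph of P (6 states):
  s0 = (0 | 0 | (0 + 0))\{a} | (a.b.0 | a.(0 | 0)) | --a--▸ s1, --a--▸ s2
  s1 = (0 | 0 | (0 + 0))\{a} | (a.b.0 | (0 | 0)) | --a--▸ s3
  s2 = (0 | 0 | (0 + 0))\{a} | (b.0 | a.(0 | 0)) | --a--▸ s3, --b--▸ s4
  s3 = (0 | 0 | (0 + 0))\{a} | (b.0 | (0 | 0)) | --b--▸ s5
  s4 = (0 | 0 | (0 + 0))\{a} | (0 | a.(0 | 0)) | --a--▸ s5
  s5 = (0 | 0 | (0 + 0))\{a} | (0 | (0 | 0)) | (no moves)
Reachable graph of Q (6 states):
  t0 = (0 | 0 | (0 + 0))\{a} | (a.b.0 | c.(0 | 0)) | --a--▸ t1, --c--▸ t2
  t1 = (0 | 0 | (0 + 0))\{a} | (b.0 | c.(0 | 0)) | --b--▸ t3, --c--▸ t4
  t2 = (0 | 0 | (0 + 0))\{a} | (a.b.0 | (0 | 0)) | --a--▸ t4
  t3 = (0 | 0 | (0 + 0))\{a} | (0 | c.(0 | 0)) | --c--▸ t5
  t4 = (0 | 0 | (0 + 0))\{a} | (b.0 | (0 | 0)) | --b--▸ t5
  t5 = (0 | 0 | (0 + 0))\{a} | (0 | (0 | 0)) | (no moves)
Run σ = ⟨aa⟩ on P: start {s0}
  step 1 (a): {s1, s2}
  step 2 (a): {s3}
  P completes σ.
Run σ = ⟨aa⟩ on Q: start {t0}
  step 1 (a): {t1}
  step 2 (a): ∅ (Q stuck)

aa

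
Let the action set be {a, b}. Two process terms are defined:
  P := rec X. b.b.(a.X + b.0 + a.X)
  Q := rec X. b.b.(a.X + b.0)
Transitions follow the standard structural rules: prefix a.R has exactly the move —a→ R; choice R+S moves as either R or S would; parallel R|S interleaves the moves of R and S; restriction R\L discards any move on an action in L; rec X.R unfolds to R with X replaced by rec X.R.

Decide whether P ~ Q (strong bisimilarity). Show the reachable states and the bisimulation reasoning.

Reachable graph of P (4 states):
  m0 = rec X. b.b.(a.X + b.0 + a.X) has moves -b-> m1
  m1 = b.(a.(rec X. b.b.(a.X + b.0 + a.X)) + b.0 + a.(rec X. b.b.(a.X + b.0 + a.X))) has moves -b-> m2
  m2 = a.(rec X. b.b.(a.X + b.0 + a.X)) + b.0 + a.(rec X. b.b.(a.X + b.0 + a.X)) has moves -a-> m0, -b-> m3
  m3 = 0 has moves (no moves)
Reachable graph of Q (4 states):
  n0 = rec X. b.b.(a.X + b.0) has moves -b-> n1
  n1 = b.(a.(rec X. b.b.(a.X + b.0)) + b.0) has moves -b-> n2
  n2 = a.(rec X. b.b.(a.X + b.0)) + b.0 has moves -a-> n0, -b-> n3
  n3 = 0 has moves (no moves)
Bisimilarity quotient blocks:
  B0 = {m0, n0}
  B1 = {m1, n1}
  B2 = {m2, n2}
  B3 = {m3, n3}
m0 ∈ B0, n0 ∈ B0 → same block

YES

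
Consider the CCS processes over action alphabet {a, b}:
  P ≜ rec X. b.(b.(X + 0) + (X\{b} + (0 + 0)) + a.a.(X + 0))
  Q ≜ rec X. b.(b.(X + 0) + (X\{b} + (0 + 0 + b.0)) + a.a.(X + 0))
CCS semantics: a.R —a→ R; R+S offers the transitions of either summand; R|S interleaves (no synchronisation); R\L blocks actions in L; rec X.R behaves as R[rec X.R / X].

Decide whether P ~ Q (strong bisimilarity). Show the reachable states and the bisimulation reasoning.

NO

P's transition system — 4 states:
  s0 = rec X. b.(b.(X + 0) + (X\{b} + (0 + 0)) + a.a.(X + 0)) ⊢ -b-> s1
  s1 = b.((rec X. b.(b.(X + 0) + (X\{b} + (0 + 0)) + a.a.(X + 0))) + 0) + ((rec X. b.(b.(X + 0) + (X\{b} + (0 + 0)) + a.a.(X + 0)))\{b} + (0 + 0)) + a.a.((rec X. b.(b.(X + 0) + (X\{b} + (0 + 0)) + a.a.(X + 0))) + 0) ⊢ -a-> s2, -b-> s3
  s2 = a.((rec X. b.(b.(X + 0) + (X\{b} + (0 + 0)) + a.a.(X + 0))) + 0) ⊢ -a-> s3
  s3 = (rec X. b.(b.(X + 0) + (X\{b} + (0 + 0)) + a.a.(X + 0))) + 0 ⊢ -b-> s1
Q's transition system — 5 states:
  t0 = rec X. b.(b.(X + 0) + (X\{b} + (0 + 0 + b.0)) + a.a.(X + 0)) ⊢ -b-> t1
  t1 = b.((rec X. b.(b.(X + 0) + (X\{b} + (0 + 0 + b.0)) + a.a.(X + 0))) + 0) + ((rec X. b.(b.(X + 0) + (X\{b} + (0 + 0 + b.0)) + a.a.(X + 0)))\{b} + (0 + 0 + b.0)) + a.a.((rec X. b.(b.(X + 0) + (X\{b} + (0 + 0 + b.0)) + a.a.(X + 0))) + 0) ⊢ -a-> t2, -b-> t3, -b-> t4
  t2 = a.((rec X. b.(b.(X + 0) + (X\{b} + (0 + 0 + b.0)) + a.a.(X + 0))) + 0) ⊢ -a-> t3
  t3 = (rec X. b.(b.(X + 0) + (X\{b} + (0 + 0 + b.0)) + a.a.(X + 0))) + 0 ⊢ -b-> t1
  t4 = 0 ⊢ stopped
Partition-refinement fixed point:
  B0 = {s0, s3}
  B1 = {s1}
  B2 = {s2}
  B3 = {t0, t3}
  B4 = {t1}
  B5 = {t2}
  B6 = {t4}
s0 ∈ B0, t0 ∈ B3 → different blocks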